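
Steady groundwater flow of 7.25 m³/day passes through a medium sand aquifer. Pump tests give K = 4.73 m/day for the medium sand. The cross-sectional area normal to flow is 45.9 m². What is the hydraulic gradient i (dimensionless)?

From Q = K·A·i, i = Q / (K·A) = 7.25 / (4.730 × 45.90) = 0.03339.

0.0334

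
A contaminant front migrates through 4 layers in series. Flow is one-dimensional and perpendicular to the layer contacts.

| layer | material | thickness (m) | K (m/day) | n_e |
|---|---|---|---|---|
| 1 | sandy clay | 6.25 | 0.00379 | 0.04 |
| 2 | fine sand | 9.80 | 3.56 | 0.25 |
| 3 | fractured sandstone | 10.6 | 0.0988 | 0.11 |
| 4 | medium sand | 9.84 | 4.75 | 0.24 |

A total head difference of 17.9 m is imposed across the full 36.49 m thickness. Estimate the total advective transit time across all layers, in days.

With flow normal to the layers, continuity requires the same specific discharge q through every layer.
Σ(b_i/K_i) = 6.25/0.00379 + 9.80/3.56 + 10.6/0.0988 + 9.84/4.75 = 1761 d.
q = Δh / Σ(b_i/K_i) = 17.9 / 1761 = 0.01016 m/day.
In each layer the seepage velocity is v_i = q/n_i, so the layer transit time is t_i = b_i·n_i / q:
  layer 1 (sandy clay): t_1 = 6.25 × 0.04 / 0.01016 = 24.60 d
  layer 2 (fine sand): t_2 = 9.80 × 0.25 / 0.01016 = 241.1 d
  layer 3 (fractured sandstone): t_3 = 10.6 × 0.11 / 0.01016 = 114.7 d
  layer 4 (medium sand): t_4 = 9.84 × 0.24 / 0.01016 = 232.4 d
Total t = Σ t_i = 612.7 days.

613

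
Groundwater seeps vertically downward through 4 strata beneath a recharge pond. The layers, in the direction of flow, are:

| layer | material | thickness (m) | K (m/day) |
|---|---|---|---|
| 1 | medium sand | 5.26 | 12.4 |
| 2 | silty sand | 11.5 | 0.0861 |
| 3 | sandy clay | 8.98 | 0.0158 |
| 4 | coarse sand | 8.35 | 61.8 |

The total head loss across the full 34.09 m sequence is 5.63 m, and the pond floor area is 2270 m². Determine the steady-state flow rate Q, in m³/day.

Flow is perpendicular to layering, so the layers act in series and the equivalent K is the thickness-weighted harmonic mean.
Total thickness L = 5.26 + 11.5 + 8.98 + 8.35 = 34.09 m.
Σ(b_i/K_i) = 5.26/12.4 + 11.5/0.0861 + 8.98/0.0158 + 8.35/61.8 = 702.5 d.
K_eq = L / Σ(b_i/K_i) = 34.09 / 702.5 = 0.04853 m/day.
Q = K_eq · A · (Δh/L) = 0.04853 × 2270 × (5.63/34.09) = 18.19 m³/day.

18.2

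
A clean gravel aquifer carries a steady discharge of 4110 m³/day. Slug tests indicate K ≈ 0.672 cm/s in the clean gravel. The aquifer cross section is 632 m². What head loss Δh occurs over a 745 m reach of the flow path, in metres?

8.34

Convert K: 0.672 cm/s × 864 = 580.6 m/day.
From Q = K·A·i, i = Q / (K·A) = 4110 / (580.6 × 632.0) = 0.01120.
Head loss Δh = i · L = 0.01120 × 745 = 8.344 m.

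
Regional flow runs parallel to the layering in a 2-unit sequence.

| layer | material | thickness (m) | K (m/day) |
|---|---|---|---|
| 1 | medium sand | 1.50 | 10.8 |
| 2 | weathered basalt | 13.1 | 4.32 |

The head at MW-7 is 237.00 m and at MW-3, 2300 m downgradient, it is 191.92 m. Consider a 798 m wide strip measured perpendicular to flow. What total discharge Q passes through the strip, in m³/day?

1140

Flow is parallel to layering, so each bed carries its own Darcy discharge and the transmissivities add.
Σ(K_i·b_i) = 10.8×1.50 + 4.32×13.1 = 72.79 m²/day.
Hydraulic gradient i = (237.00 − 191.92) / 2300 = 45.08 / 2300 = 0.01960.
Q = Σ(K_i·b_i) · W · i = 72.79 × 798 × 0.01960 = 1139 m³/day.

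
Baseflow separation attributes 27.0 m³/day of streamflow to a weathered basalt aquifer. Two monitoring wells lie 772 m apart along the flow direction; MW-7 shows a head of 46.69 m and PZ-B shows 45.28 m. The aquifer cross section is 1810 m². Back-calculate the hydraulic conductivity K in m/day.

8.17

Hydraulic gradient i = (46.69 − 45.28) / 772 = 1.41 / 772 = 0.001826.
From Q = K·A·i, K = Q / (A·i) = 27.0 / (1810 × 0.001826) = 8.167 m/day.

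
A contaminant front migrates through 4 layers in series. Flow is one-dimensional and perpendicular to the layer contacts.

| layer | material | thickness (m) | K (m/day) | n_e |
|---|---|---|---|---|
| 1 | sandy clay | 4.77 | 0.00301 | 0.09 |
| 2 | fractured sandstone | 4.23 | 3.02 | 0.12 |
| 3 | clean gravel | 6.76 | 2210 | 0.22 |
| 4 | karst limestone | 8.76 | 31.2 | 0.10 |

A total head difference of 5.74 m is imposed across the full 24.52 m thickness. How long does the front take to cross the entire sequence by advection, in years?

With flow normal to the layers, continuity requires the same specific discharge q through every layer.
Σ(b_i/K_i) = 4.77/0.00301 + 4.23/3.02 + 6.76/2210 + 8.76/31.2 = 1586 d.
q = Δh / Σ(b_i/K_i) = 5.74 / 1586 = 0.003618 m/day.
In each layer the seepage velocity is v_i = q/n_i, so the layer transit time is t_i = b_i·n_i / q:
  layer 1 (sandy clay): t_1 = 4.77 × 0.09 / 0.003618 = 118.6 d
  layer 2 (fractured sandstone): t_2 = 4.23 × 0.12 / 0.003618 = 140.3 d
  layer 3 (clean gravel): t_3 = 6.76 × 0.22 / 0.003618 = 411.0 d
  layer 4 (karst limestone): t_4 = 8.76 × 0.10 / 0.003618 = 242.1 d
Total t = Σ t_i = 912.1 days = 2.497 years.

2.50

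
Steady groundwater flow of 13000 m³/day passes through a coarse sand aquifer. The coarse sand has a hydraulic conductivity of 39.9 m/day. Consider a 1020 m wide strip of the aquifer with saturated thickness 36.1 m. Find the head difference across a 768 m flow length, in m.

6.80

Cross-sectional area A = 1020 × 36.1 = 36822 m².
From Q = K·A·i, i = Q / (K·A) = 13000 / (39.90 × 36822) = 0.008848.
Head loss Δh = i · L = 0.008848 × 768 = 6.796 m.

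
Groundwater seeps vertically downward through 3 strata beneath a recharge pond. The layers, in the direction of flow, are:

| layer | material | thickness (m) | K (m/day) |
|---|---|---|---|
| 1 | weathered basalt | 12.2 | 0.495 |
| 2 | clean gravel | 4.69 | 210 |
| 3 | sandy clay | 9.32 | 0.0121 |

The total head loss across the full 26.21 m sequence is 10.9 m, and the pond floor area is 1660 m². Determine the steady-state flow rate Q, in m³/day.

22.8

Flow is perpendicular to layering, so the layers act in series and the equivalent K is the thickness-weighted harmonic mean.
Total thickness L = 12.2 + 4.69 + 9.32 = 26.21 m.
Σ(b_i/K_i) = 12.2/0.495 + 4.69/210 + 9.32/0.0121 = 794.9 d.
K_eq = L / Σ(b_i/K_i) = 26.21 / 794.9 = 0.03297 m/day.
Q = K_eq · A · (Δh/L) = 0.03297 × 1660 × (10.9/26.21) = 22.76 m³/day.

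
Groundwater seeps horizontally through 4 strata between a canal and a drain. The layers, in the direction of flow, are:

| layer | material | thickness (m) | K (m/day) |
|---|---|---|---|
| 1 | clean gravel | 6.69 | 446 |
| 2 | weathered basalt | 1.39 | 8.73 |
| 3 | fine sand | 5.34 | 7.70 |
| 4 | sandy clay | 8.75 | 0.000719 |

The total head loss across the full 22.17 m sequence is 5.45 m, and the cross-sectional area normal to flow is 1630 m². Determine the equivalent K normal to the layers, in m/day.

0.00182

Flow is perpendicular to layering, so the layers act in series and the equivalent K is the thickness-weighted harmonic mean.
Total thickness L = 6.69 + 1.39 + 5.34 + 8.75 = 22.17 m.
Σ(b_i/K_i) = 6.69/446 + 1.39/8.73 + 5.34/7.70 + 8.75/0.000719 = 12171 d.
K_eq = L / Σ(b_i/K_i) = 22.17 / 12171 = 0.001822 m/day.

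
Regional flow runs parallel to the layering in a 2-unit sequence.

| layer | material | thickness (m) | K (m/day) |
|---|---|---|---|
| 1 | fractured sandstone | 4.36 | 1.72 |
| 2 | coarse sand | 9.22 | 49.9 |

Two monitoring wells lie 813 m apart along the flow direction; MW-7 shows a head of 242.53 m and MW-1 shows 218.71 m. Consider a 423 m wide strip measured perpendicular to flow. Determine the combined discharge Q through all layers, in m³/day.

Flow is parallel to layering, so each bed carries its own Darcy discharge and the transmissivities add.
Σ(K_i·b_i) = 1.72×4.36 + 49.9×9.22 = 467.6 m²/day.
Hydraulic gradient i = (242.53 − 218.71) / 813 = 23.82 / 813 = 0.02930.
Q = Σ(K_i·b_i) · W · i = 467.6 × 423 × 0.02930 = 5795 m³/day.

5790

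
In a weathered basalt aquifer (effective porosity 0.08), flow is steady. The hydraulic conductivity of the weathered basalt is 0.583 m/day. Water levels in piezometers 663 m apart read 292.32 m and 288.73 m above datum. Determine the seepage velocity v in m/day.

0.0395

Hydraulic gradient i = (292.32 − 288.73) / 663 = 3.59 / 663 = 0.005415.
Darcy flux q = K · i = 0.5830 × 0.005415 = 0.003157 m/day.
Seepage velocity v = q / n_e = 0.003157 / 0.08 = 0.03946 m/day.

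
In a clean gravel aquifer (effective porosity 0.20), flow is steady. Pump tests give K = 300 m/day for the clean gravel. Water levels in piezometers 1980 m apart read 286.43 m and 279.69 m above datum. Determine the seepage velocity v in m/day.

5.11

Hydraulic gradient i = (286.43 − 279.69) / 1980 = 6.74 / 1980 = 0.003404.
Darcy flux q = K · i = 300.0 × 0.003404 = 1.021 m/day.
Seepage velocity v = q / n_e = 1.021 / 0.20 = 5.106 m/day.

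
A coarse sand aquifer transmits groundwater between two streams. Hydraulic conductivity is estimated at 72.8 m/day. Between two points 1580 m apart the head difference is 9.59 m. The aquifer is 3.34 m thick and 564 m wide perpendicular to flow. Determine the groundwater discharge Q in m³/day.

Cross-sectional area A = 564 × 3.34 = 1884 m².
Hydraulic gradient i = Δh / L = 9.59 / 1580 = 0.006070.
Darcy's law: Q = K · A · i = 72.80 × 1884 × 0.006070 = 832.4 m³/day.

832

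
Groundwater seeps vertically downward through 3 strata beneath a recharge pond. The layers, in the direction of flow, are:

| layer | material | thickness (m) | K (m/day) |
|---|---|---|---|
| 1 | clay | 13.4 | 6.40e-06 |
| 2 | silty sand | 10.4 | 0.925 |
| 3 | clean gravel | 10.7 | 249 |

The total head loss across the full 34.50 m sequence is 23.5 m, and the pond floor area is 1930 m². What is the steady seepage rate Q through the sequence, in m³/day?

Flow is perpendicular to layering, so the layers act in series and the equivalent K is the thickness-weighted harmonic mean.
Total thickness L = 13.4 + 10.4 + 10.7 = 34.50 m.
Σ(b_i/K_i) = 13.4/6.40e-06 + 10.4/0.925 + 10.7/249 = 2.094e+06 d.
K_eq = L / Σ(b_i/K_i) = 34.50 / 2.094e+06 = 1.648e-05 m/day.
Q = K_eq · A · (Δh/L) = 1.648e-05 × 1930 × (23.5/34.50) = 0.02166 m³/day.

0.0217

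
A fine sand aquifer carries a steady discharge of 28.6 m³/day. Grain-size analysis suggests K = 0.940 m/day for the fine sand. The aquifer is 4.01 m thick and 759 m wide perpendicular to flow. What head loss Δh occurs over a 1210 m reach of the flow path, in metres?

Cross-sectional area A = 759 × 4.01 = 3044 m².
From Q = K·A·i, i = Q / (K·A) = 28.6 / (0.9400 × 3044) = 0.009997.
Head loss Δh = i · L = 0.009997 × 1210 = 12.10 m.

12.1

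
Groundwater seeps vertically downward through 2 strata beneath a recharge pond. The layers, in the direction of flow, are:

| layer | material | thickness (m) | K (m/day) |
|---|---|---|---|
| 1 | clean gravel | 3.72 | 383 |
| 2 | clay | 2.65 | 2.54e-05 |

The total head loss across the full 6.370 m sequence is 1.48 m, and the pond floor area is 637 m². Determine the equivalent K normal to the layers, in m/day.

Flow is perpendicular to layering, so the layers act in series and the equivalent K is the thickness-weighted harmonic mean.
Total thickness L = 3.72 + 2.65 = 6.370 m.
Σ(b_i/K_i) = 3.72/383 + 2.65/2.54e-05 = 1.043e+05 d.
K_eq = L / Σ(b_i/K_i) = 6.370 / 1.043e+05 = 6.106e-05 m/day.

6.11e-05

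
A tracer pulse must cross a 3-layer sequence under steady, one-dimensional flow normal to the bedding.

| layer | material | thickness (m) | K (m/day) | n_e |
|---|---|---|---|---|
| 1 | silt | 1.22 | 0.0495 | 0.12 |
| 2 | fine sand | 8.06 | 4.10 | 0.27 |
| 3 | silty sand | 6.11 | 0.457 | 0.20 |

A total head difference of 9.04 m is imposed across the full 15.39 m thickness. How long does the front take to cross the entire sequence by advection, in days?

15.7

With flow normal to the layers, continuity requires the same specific discharge q through every layer.
Σ(b_i/K_i) = 1.22/0.0495 + 8.06/4.10 + 6.11/0.457 = 39.98 d.
q = Δh / Σ(b_i/K_i) = 9.04 / 39.98 = 0.2261 m/day.
In each layer the seepage velocity is v_i = q/n_i, so the layer transit time is t_i = b_i·n_i / q:
  layer 1 (silt): t_1 = 1.22 × 0.12 / 0.2261 = 0.6475 d
  layer 2 (fine sand): t_2 = 8.06 × 0.27 / 0.2261 = 9.625 d
  layer 3 (silty sand): t_3 = 6.11 × 0.20 / 0.2261 = 5.405 d
Total t = Σ t_i = 15.68 days.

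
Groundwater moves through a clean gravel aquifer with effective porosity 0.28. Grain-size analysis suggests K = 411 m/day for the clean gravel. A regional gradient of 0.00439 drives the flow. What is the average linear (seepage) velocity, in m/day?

Hydraulic gradient i = 0.00439.
Darcy flux q = K · i = 411.0 × 0.004390 = 1.804 m/day.
Seepage velocity v = q / n_e = 1.804 / 0.28 = 6.444 m/day.

6.44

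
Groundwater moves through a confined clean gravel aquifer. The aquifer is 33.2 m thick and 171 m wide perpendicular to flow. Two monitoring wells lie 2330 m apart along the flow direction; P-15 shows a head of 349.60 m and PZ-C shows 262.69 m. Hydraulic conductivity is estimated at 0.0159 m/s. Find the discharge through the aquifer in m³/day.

Convert K: 0.0159 m/s × 86400 = 1374 m/day.
Cross-sectional area A = 171 × 33.2 = 5677 m².
Hydraulic gradient i = (349.60 − 262.69) / 2330 = 86.91 / 2330 = 0.03730.
Darcy's law: Q = K · A · i = 1374 × 5677 × 0.03730 = 2.909e+05 m³/day.

291000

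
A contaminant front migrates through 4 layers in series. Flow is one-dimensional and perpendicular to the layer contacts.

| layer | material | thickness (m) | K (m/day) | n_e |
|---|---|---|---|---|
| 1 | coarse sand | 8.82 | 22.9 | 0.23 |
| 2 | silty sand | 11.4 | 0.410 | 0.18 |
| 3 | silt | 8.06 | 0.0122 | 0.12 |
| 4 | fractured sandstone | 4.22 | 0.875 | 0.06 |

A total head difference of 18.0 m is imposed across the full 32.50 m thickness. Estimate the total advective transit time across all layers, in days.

204

With flow normal to the layers, continuity requires the same specific discharge q through every layer.
Σ(b_i/K_i) = 8.82/22.9 + 11.4/0.410 + 8.06/0.0122 + 4.22/0.875 = 693.7 d.
q = Δh / Σ(b_i/K_i) = 18.0 / 693.7 = 0.02595 m/day.
In each layer the seepage velocity is v_i = q/n_i, so the layer transit time is t_i = b_i·n_i / q:
  layer 1 (coarse sand): t_1 = 8.82 × 0.23 / 0.02595 = 78.18 d
  layer 2 (silty sand): t_2 = 11.4 × 0.18 / 0.02595 = 79.08 d
  layer 3 (silt): t_3 = 8.06 × 0.12 / 0.02595 = 37.27 d
  layer 4 (fractured sandstone): t_4 = 4.22 × 0.06 / 0.02595 = 9.758 d
Total t = Σ t_i = 204.3 days.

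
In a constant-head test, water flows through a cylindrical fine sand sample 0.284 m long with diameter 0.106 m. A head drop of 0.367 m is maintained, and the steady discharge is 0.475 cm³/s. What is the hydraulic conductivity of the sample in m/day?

3.60

Cross-sectional area A = π·(d/2)² = π × (0.106/2)² = 0.008825 m².
Convert discharge: 0.475 cm³/s = 4.750e-07 m³/s.
Darcy's law rearranged: K = Q·L / (A·Δh) = 4.750e-07 × 0.284 / (0.008825 × 0.367) = 4.165e-05 m/s = 3.599 m/day.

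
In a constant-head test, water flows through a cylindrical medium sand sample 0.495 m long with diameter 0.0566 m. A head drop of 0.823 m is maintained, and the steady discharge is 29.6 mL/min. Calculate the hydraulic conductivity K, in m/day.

10.2

Cross-sectional area A = π·(d/2)² = π × (0.0566/2)² = 0.002516 m².
Convert discharge: 29.6 mL/min = 4.933e-07 m³/s.
Darcy's law rearranged: K = Q·L / (A·Δh) = 4.933e-07 × 0.495 / (0.002516 × 0.823) = 0.0001179 m/s = 10.19 m/day.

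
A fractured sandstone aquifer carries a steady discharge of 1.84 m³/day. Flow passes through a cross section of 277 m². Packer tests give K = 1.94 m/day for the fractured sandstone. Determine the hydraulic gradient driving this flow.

From Q = K·A·i, i = Q / (K·A) = 1.84 / (1.940 × 277.0) = 0.003424.

0.00342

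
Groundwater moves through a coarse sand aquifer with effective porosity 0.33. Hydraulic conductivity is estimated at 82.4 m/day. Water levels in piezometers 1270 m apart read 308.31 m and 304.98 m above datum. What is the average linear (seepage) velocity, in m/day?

Hydraulic gradient i = (308.31 − 304.98) / 1270 = 3.33 / 1270 = 0.002622.
Darcy flux q = K · i = 82.40 × 0.002622 = 0.2161 m/day.
Seepage velocity v = q / n_e = 0.2161 / 0.33 = 0.6547 m/day.

0.655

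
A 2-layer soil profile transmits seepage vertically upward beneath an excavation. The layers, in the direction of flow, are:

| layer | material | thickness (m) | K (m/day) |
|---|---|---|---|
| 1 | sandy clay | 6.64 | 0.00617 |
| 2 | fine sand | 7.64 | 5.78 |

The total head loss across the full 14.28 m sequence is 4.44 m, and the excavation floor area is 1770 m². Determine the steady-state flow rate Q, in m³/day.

Flow is perpendicular to layering, so the layers act in series and the equivalent K is the thickness-weighted harmonic mean.
Total thickness L = 6.64 + 7.64 = 14.28 m.
Σ(b_i/K_i) = 6.64/0.00617 + 7.64/5.78 = 1077 d.
K_eq = L / Σ(b_i/K_i) = 14.28 / 1077 = 0.01325 m/day.
Q = K_eq · A · (Δh/L) = 0.01325 × 1770 × (4.44/14.28) = 7.294 m³/day.

7.29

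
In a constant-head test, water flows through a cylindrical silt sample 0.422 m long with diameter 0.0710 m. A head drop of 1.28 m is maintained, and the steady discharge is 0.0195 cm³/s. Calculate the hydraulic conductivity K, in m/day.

0.140

Cross-sectional area A = π·(d/2)² = π × (0.0710/2)² = 0.003959 m².
Convert discharge: 0.0195 cm³/s = 1.950e-08 m³/s.
Darcy's law rearranged: K = Q·L / (A·Δh) = 1.950e-08 × 0.422 / (0.003959 × 1.28) = 1.624e-06 m/s = 0.1403 m/day.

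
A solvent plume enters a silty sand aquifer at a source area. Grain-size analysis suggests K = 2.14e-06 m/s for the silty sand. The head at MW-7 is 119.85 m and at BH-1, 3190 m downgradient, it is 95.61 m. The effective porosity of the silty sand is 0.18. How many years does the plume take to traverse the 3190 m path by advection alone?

Convert K: 2.14e-06 m/s × 86400 = 0.1849 m/day.
Hydraulic gradient i = (119.85 − 95.61) / 3190 = 24.24 / 3190 = 0.007599.
Darcy flux q = K · i = 0.1849 × 0.007599 = 0.001405 m/day.
Seepage velocity v = q / n_e = 0.001405 / 0.18 = 0.007805 m/day.
Travel time t = L / v = 3190 / 0.007805 = 4.087e+05 days = 1119 years.

1120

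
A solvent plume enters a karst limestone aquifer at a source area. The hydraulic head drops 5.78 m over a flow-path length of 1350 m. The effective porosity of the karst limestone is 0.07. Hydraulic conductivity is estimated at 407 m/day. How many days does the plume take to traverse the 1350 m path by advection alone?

54.2

Hydraulic gradient i = Δh / L = 5.78 / 1350 = 0.004281.
Darcy flux q = K · i = 407.0 × 0.004281 = 1.743 m/day.
Seepage velocity v = q / n_e = 1.743 / 0.07 = 24.89 m/day.
Travel time t = L / v = 1350 / 24.89 = 54.23 days.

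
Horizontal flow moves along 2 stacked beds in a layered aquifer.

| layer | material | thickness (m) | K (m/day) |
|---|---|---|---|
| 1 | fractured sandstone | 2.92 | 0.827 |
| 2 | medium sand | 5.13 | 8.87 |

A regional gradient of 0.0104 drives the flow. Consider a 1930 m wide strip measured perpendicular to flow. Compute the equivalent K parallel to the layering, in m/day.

5.95

Flow is parallel to layering, so each bed carries its own Darcy discharge and the transmissivities add.
Σ(K_i·b_i) = 0.827×2.92 + 8.87×5.13 = 47.92 m²/day.
Total thickness b = 8.050 m, so K_eq = Σ(K_i·b_i)/b = 5.953 m/day.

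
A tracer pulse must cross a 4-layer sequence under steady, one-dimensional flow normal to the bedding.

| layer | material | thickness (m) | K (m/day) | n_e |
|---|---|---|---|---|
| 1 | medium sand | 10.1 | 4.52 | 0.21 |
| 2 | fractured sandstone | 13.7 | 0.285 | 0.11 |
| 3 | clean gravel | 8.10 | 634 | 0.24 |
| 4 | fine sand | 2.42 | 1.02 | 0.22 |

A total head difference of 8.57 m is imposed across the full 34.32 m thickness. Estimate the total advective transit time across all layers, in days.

With flow normal to the layers, continuity requires the same specific discharge q through every layer.
Σ(b_i/K_i) = 10.1/4.52 + 13.7/0.285 + 8.10/634 + 2.42/1.02 = 52.69 d.
q = Δh / Σ(b_i/K_i) = 8.57 / 52.69 = 0.1626 m/day.
In each layer the seepage velocity is v_i = q/n_i, so the layer transit time is t_i = b_i·n_i / q:
  layer 1 (medium sand): t_1 = 10.1 × 0.21 / 0.1626 = 13.04 d
  layer 2 (fractured sandstone): t_2 = 13.7 × 0.11 / 0.1626 = 9.265 d
  layer 3 (clean gravel): t_3 = 8.10 × 0.24 / 0.1626 = 11.95 d
  layer 4 (fine sand): t_4 = 2.42 × 0.22 / 0.1626 = 3.273 d
Total t = Σ t_i = 37.53 days.

37.5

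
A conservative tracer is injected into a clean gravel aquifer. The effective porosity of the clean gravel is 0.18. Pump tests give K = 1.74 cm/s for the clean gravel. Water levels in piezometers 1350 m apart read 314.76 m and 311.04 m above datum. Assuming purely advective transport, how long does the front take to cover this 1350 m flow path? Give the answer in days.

58.7

Convert K: 1.74 cm/s × 864 = 1503 m/day.
Hydraulic gradient i = (314.76 − 311.04) / 1350 = 3.72 / 1350 = 0.002756.
Darcy flux q = K · i = 1503 × 0.002756 = 4.143 m/day.
Seepage velocity v = q / n_e = 4.143 / 0.18 = 23.01 m/day.
Travel time t = L / v = 1350 / 23.01 = 58.66 days.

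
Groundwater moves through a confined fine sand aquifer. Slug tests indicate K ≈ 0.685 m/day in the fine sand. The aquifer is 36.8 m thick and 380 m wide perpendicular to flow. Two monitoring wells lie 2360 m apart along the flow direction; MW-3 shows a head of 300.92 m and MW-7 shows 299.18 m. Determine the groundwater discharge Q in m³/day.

7.06

Cross-sectional area A = 380 × 36.8 = 13984 m².
Hydraulic gradient i = (300.92 − 299.18) / 2360 = 1.74 / 2360 = 0.0007373.
Darcy's law: Q = K · A · i = 0.6850 × 13984 × 0.0007373 = 7.063 m³/day.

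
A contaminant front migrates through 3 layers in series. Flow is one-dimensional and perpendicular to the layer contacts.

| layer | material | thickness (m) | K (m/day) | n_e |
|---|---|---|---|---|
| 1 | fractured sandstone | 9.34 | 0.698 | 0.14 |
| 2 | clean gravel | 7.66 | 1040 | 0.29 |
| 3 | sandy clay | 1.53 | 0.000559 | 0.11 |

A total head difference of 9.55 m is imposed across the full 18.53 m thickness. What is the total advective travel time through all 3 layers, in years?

With flow normal to the layers, continuity requires the same specific discharge q through every layer.
Σ(b_i/K_i) = 9.34/0.698 + 7.66/1040 + 1.53/0.000559 = 2750 d.
q = Δh / Σ(b_i/K_i) = 9.55 / 2750 = 0.003472 m/day.
In each layer the seepage velocity is v_i = q/n_i, so the layer transit time is t_i = b_i·n_i / q:
  layer 1 (fractured sandstone): t_1 = 9.34 × 0.14 / 0.003472 = 376.6 d
  layer 2 (clean gravel): t_2 = 7.66 × 0.29 / 0.003472 = 639.8 d
  layer 3 (sandy clay): t_3 = 1.53 × 0.11 / 0.003472 = 48.47 d
Total t = Σ t_i = 1065 days = 2.915 years.

2.92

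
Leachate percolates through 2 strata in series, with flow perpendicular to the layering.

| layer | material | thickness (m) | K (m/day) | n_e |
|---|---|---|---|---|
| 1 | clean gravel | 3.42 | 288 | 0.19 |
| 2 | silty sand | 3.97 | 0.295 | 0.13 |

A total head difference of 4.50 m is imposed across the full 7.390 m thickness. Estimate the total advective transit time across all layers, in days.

With flow normal to the layers, continuity requires the same specific discharge q through every layer.
Σ(b_i/K_i) = 3.42/288 + 3.97/0.295 = 13.47 d.
q = Δh / Σ(b_i/K_i) = 4.50 / 13.47 = 0.3341 m/day.
In each layer the seepage velocity is v_i = q/n_i, so the layer transit time is t_i = b_i·n_i / q:
  layer 1 (clean gravel): t_1 = 3.42 × 0.19 / 0.3341 = 1.945 d
  layer 2 (silty sand): t_2 = 3.97 × 0.13 / 0.3341 = 1.545 d
Total t = Σ t_i = 3.490 days.

3.49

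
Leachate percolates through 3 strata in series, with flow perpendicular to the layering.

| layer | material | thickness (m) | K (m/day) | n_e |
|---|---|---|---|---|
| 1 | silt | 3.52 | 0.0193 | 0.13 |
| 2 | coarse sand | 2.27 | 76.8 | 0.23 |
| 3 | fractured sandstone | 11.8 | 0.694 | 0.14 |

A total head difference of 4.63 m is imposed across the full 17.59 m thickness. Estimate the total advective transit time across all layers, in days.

With flow normal to the layers, continuity requires the same specific discharge q through every layer.
Σ(b_i/K_i) = 3.52/0.0193 + 2.27/76.8 + 11.8/0.694 = 199.4 d.
q = Δh / Σ(b_i/K_i) = 4.63 / 199.4 = 0.02322 m/day.
In each layer the seepage velocity is v_i = q/n_i, so the layer transit time is t_i = b_i·n_i / q:
  layer 1 (silt): t_1 = 3.52 × 0.13 / 0.02322 = 19.71 d
  layer 2 (coarse sand): t_2 = 2.27 × 0.23 / 0.02322 = 22.49 d
  layer 3 (fractured sandstone): t_3 = 11.8 × 0.14 / 0.02322 = 71.15 d
Total t = Σ t_i = 113.3 days.

113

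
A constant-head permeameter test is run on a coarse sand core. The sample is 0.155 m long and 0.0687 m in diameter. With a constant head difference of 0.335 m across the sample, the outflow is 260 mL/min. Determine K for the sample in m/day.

46.7

Cross-sectional area A = π·(d/2)² = π × (0.0687/2)² = 0.003707 m².
Convert discharge: 260 mL/min = 4.333e-06 m³/s.
Darcy's law rearranged: K = Q·L / (A·Δh) = 4.333e-06 × 0.155 / (0.003707 × 0.335) = 0.0005409 m/s = 46.73 m/day.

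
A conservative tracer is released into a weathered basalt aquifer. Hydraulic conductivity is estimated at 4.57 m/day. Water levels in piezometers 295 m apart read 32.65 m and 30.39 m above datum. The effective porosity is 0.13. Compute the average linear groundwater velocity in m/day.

0.269

Hydraulic gradient i = (32.65 − 30.39) / 295 = 2.26 / 295 = 0.007661.
Darcy flux q = K · i = 4.570 × 0.007661 = 0.03501 m/day.
Seepage velocity v = q / n_e = 0.03501 / 0.13 = 0.2693 m/day.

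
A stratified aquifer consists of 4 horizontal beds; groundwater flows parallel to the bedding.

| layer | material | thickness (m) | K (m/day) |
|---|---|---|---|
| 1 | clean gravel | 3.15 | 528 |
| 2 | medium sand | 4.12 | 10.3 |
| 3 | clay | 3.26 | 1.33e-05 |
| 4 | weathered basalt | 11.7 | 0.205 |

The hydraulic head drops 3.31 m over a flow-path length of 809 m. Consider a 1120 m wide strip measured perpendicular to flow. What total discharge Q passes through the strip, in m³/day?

7830

Flow is parallel to layering, so each bed carries its own Darcy discharge and the transmissivities add.
Σ(K_i·b_i) = 528×3.15 + 10.3×4.12 + 1.33e-05×3.26 + 0.205×11.7 = 1708 m²/day.
Hydraulic gradient i = Δh / L = 3.31 / 809 = 0.004091.
Q = Σ(K_i·b_i) · W · i = 1708 × 1120 × 0.004091 = 7827 m³/day.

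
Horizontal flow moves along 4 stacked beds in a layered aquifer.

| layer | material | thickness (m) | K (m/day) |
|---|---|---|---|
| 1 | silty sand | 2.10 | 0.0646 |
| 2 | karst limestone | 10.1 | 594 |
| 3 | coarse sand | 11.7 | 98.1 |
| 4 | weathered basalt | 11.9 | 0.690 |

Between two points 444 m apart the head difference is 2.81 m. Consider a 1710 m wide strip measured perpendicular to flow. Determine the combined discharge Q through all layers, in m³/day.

Flow is parallel to layering, so each bed carries its own Darcy discharge and the transmissivities add.
Σ(K_i·b_i) = 0.0646×2.10 + 594×10.1 + 98.1×11.7 + 0.690×11.9 = 7156 m²/day.
Hydraulic gradient i = Δh / L = 2.81 / 444 = 0.006329.
Q = Σ(K_i·b_i) · W · i = 7156 × 1710 × 0.006329 = 77439 m³/day.

77400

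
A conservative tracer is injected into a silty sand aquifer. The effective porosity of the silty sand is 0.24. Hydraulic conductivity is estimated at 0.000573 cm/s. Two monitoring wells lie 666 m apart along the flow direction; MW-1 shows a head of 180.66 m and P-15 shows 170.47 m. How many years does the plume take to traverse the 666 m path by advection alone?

Convert K: 0.000573 cm/s × 864 = 0.4951 m/day.
Hydraulic gradient i = (180.66 − 170.47) / 666 = 10.19 / 666 = 0.01530.
Darcy flux q = K · i = 0.4951 × 0.01530 = 0.007575 m/day.
Seepage velocity v = q / n_e = 0.007575 / 0.24 = 0.03156 m/day.
Travel time t = L / v = 666 / 0.03156 = 21102 days = 57.77 years.

57.8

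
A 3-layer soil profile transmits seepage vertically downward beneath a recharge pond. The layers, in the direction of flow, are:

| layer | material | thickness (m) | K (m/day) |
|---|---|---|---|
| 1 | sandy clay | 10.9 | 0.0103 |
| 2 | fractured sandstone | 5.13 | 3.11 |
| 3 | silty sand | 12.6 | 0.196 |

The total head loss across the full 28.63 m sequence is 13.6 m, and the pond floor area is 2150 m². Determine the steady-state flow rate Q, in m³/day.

26.0

Flow is perpendicular to layering, so the layers act in series and the equivalent K is the thickness-weighted harmonic mean.
Total thickness L = 10.9 + 5.13 + 12.6 = 28.63 m.
Σ(b_i/K_i) = 10.9/0.0103 + 5.13/3.11 + 12.6/0.196 = 1124 d.
K_eq = L / Σ(b_i/K_i) = 28.63 / 1124 = 0.02547 m/day.
Q = K_eq · A · (Δh/L) = 0.02547 × 2150 × (13.6/28.63) = 26.01 m³/day.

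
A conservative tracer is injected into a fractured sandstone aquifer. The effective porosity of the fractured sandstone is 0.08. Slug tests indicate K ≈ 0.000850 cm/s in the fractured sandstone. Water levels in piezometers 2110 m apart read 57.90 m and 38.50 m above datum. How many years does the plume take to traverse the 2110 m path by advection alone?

Convert K: 0.000850 cm/s × 864 = 0.7344 m/day.
Hydraulic gradient i = (57.90 − 38.50) / 2110 = 19.4 / 2110 = 0.009194.
Darcy flux q = K · i = 0.7344 × 0.009194 = 0.006752 m/day.
Seepage velocity v = q / n_e = 0.006752 / 0.08 = 0.08440 m/day.
Travel time t = L / v = 2110 / 0.08440 = 24999 days = 68.44 years.

68.4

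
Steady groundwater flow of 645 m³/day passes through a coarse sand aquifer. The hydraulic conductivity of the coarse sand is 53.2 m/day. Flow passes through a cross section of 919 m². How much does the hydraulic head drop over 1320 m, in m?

17.4

From Q = K·A·i, i = Q / (K·A) = 645 / (53.20 × 919.0) = 0.01319.
Head loss Δh = i · L = 0.01319 × 1320 = 17.41 m.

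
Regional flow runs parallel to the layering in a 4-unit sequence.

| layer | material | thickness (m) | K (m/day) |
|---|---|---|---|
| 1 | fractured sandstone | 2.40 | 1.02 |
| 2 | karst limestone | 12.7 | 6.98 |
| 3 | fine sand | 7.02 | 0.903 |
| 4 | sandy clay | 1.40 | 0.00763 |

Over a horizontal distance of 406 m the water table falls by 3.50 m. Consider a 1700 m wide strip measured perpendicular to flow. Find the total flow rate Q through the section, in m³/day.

Flow is parallel to layering, so each bed carries its own Darcy discharge and the transmissivities add.
Σ(K_i·b_i) = 1.02×2.40 + 6.98×12.7 + 0.903×7.02 + 0.00763×1.40 = 97.44 m²/day.
Hydraulic gradient i = Δh / L = 3.50 / 406 = 0.008621.
Q = Σ(K_i·b_i) · W · i = 97.44 × 1700 × 0.008621 = 1428 m³/day.

1430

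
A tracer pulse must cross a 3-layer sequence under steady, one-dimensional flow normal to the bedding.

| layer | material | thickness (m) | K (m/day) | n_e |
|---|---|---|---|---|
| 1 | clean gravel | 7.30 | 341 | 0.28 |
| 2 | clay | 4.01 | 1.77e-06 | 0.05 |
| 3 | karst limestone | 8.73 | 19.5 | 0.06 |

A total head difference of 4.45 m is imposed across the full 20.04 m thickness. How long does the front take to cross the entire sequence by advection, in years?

With flow normal to the layers, continuity requires the same specific discharge q through every layer.
Σ(b_i/K_i) = 7.30/341 + 4.01/1.77e-06 + 8.73/19.5 = 2.266e+06 d.
q = Δh / Σ(b_i/K_i) = 4.45 / 2.266e+06 = 1.964e-06 m/day.
In each layer the seepage velocity is v_i = q/n_i, so the layer transit time is t_i = b_i·n_i / q:
  layer 1 (clean gravel): t_1 = 7.30 × 0.28 / 1.964e-06 = 1.041e+06 d
  layer 2 (clay): t_2 = 4.01 × 0.05 / 1.964e-06 = 1.021e+05 d
  layer 3 (karst limestone): t_3 = 8.73 × 0.06 / 1.964e-06 = 2.667e+05 d
Total t = Σ t_i = 1.409e+06 days = 3859 years.

3860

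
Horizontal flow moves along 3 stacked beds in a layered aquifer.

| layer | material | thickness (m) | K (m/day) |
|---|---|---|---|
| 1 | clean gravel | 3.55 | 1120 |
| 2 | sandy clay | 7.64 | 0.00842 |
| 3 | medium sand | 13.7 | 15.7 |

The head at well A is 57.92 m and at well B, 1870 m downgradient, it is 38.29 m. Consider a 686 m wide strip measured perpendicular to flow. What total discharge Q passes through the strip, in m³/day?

Flow is parallel to layering, so each bed carries its own Darcy discharge and the transmissivities add.
Σ(K_i·b_i) = 1120×3.55 + 0.00842×7.64 + 15.7×13.7 = 4191 m²/day.
Hydraulic gradient i = (57.92 − 38.29) / 1870 = 19.63 / 1870 = 0.01050.
Q = Σ(K_i·b_i) · W · i = 4191 × 686 × 0.01050 = 30181 m³/day.

30200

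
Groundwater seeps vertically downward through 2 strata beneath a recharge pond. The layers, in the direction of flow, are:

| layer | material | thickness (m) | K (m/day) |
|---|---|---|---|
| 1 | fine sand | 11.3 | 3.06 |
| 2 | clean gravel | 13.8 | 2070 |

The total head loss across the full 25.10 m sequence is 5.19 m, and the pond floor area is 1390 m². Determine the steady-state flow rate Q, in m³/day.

Flow is perpendicular to layering, so the layers act in series and the equivalent K is the thickness-weighted harmonic mean.
Total thickness L = 11.3 + 13.8 = 25.10 m.
Σ(b_i/K_i) = 11.3/3.06 + 13.8/2070 = 3.699 d.
K_eq = L / Σ(b_i/K_i) = 25.10 / 3.699 = 6.785 m/day.
Q = K_eq · A · (Δh/L) = 6.785 × 1390 × (5.19/25.10) = 1950 m³/day.

1950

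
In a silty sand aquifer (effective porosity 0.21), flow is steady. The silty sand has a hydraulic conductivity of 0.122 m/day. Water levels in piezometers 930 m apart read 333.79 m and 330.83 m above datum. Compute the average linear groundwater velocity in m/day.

0.00185

Hydraulic gradient i = (333.79 − 330.83) / 930 = 2.96 / 930 = 0.003183.
Darcy flux q = K · i = 0.1220 × 0.003183 = 0.0003883 m/day.
Seepage velocity v = q / n_e = 0.0003883 / 0.21 = 0.001849 m/day.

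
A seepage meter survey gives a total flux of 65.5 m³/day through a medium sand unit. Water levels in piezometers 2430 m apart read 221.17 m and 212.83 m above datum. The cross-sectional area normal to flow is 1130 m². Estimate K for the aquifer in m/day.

Hydraulic gradient i = (221.17 − 212.83) / 2430 = 8.34 / 2430 = 0.003432.
From Q = K·A·i, K = Q / (A·i) = 65.5 / (1130 × 0.003432) = 16.89 m/day.

16.9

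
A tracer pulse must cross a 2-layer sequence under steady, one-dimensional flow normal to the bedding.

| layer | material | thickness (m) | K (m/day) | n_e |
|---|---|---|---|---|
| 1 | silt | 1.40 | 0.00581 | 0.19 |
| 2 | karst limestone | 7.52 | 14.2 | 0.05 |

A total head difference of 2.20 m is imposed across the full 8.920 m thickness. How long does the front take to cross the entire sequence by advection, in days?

70.5

With flow normal to the layers, continuity requires the same specific discharge q through every layer.
Σ(b_i/K_i) = 1.40/0.00581 + 7.52/14.2 = 241.5 d.
q = Δh / Σ(b_i/K_i) = 2.20 / 241.5 = 0.009110 m/day.
In each layer the seepage velocity is v_i = q/n_i, so the layer transit time is t_i = b_i·n_i / q:
  layer 1 (silt): t_1 = 1.40 × 0.19 / 0.009110 = 29.20 d
  layer 2 (karst limestone): t_2 = 7.52 × 0.05 / 0.009110 = 41.27 d
Total t = Σ t_i = 70.47 days.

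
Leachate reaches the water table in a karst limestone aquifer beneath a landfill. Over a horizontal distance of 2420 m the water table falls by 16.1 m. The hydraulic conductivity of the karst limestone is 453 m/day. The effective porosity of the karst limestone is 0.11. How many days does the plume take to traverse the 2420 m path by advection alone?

88.3

Hydraulic gradient i = Δh / L = 16.1 / 2420 = 0.006653.
Darcy flux q = K · i = 453.0 × 0.006653 = 3.014 m/day.
Seepage velocity v = q / n_e = 3.014 / 0.11 = 27.40 m/day.
Travel time t = L / v = 2420 / 27.40 = 88.33 days.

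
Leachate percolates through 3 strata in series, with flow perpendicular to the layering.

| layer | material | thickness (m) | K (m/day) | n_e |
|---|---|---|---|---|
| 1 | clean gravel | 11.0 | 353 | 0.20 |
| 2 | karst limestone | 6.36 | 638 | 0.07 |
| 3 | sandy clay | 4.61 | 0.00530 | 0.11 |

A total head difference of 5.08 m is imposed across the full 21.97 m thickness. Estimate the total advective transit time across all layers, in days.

540

With flow normal to the layers, continuity requires the same specific discharge q through every layer.
Σ(b_i/K_i) = 11.0/353 + 6.36/638 + 4.61/0.00530 = 869.9 d.
q = Δh / Σ(b_i/K_i) = 5.08 / 869.9 = 0.005840 m/day.
In each layer the seepage velocity is v_i = q/n_i, so the layer transit time is t_i = b_i·n_i / q:
  layer 1 (clean gravel): t_1 = 11.0 × 0.20 / 0.005840 = 376.7 d
  layer 2 (karst limestone): t_2 = 6.36 × 0.07 / 0.005840 = 76.23 d
  layer 3 (sandy clay): t_3 = 4.61 × 0.11 / 0.005840 = 86.83 d
Total t = Σ t_i = 539.8 days.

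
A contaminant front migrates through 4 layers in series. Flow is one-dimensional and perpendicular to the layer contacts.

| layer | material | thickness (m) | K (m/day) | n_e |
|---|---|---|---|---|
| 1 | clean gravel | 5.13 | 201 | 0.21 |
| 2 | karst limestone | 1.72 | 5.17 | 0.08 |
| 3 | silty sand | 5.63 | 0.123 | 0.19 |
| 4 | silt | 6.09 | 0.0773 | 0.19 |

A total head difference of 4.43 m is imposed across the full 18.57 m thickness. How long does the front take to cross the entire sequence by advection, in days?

97.0

With flow normal to the layers, continuity requires the same specific discharge q through every layer.
Σ(b_i/K_i) = 5.13/201 + 1.72/5.17 + 5.63/0.123 + 6.09/0.0773 = 124.9 d.
q = Δh / Σ(b_i/K_i) = 4.43 / 124.9 = 0.03546 m/day.
In each layer the seepage velocity is v_i = q/n_i, so the layer transit time is t_i = b_i·n_i / q:
  layer 1 (clean gravel): t_1 = 5.13 × 0.21 / 0.03546 = 30.38 d
  layer 2 (karst limestone): t_2 = 1.72 × 0.08 / 0.03546 = 3.880 d
  layer 3 (silty sand): t_3 = 5.63 × 0.19 / 0.03546 = 30.16 d
  layer 4 (silt): t_4 = 6.09 × 0.19 / 0.03546 = 32.63 d
Total t = Σ t_i = 97.05 days.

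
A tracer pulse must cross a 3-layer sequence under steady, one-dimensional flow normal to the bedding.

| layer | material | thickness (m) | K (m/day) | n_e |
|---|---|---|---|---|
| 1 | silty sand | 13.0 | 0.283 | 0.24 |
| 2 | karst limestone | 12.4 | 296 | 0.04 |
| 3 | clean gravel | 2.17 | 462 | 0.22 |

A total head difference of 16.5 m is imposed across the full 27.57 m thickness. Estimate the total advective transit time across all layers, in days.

With flow normal to the layers, continuity requires the same specific discharge q through every layer.
Σ(b_i/K_i) = 13.0/0.283 + 12.4/296 + 2.17/462 = 45.98 d.
q = Δh / Σ(b_i/K_i) = 16.5 / 45.98 = 0.3588 m/day.
In each layer the seepage velocity is v_i = q/n_i, so the layer transit time is t_i = b_i·n_i / q:
  layer 1 (silty sand): t_1 = 13.0 × 0.24 / 0.3588 = 8.695 d
  layer 2 (karst limestone): t_2 = 12.4 × 0.04 / 0.3588 = 1.382 d
  layer 3 (clean gravel): t_3 = 2.17 × 0.22 / 0.3588 = 1.330 d
Total t = Σ t_i = 11.41 days.

11.4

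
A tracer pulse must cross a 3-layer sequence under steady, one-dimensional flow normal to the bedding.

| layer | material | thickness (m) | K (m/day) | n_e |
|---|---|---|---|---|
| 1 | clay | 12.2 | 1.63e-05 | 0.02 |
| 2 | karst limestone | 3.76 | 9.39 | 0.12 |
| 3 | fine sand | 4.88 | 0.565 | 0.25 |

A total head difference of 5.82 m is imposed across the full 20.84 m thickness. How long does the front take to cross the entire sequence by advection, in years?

674

With flow normal to the layers, continuity requires the same specific discharge q through every layer.
Σ(b_i/K_i) = 12.2/1.63e-05 + 3.76/9.39 + 4.88/0.565 = 7.485e+05 d.
q = Δh / Σ(b_i/K_i) = 5.82 / 7.485e+05 = 7.776e-06 m/day.
In each layer the seepage velocity is v_i = q/n_i, so the layer transit time is t_i = b_i·n_i / q:
  layer 1 (clay): t_1 = 12.2 × 0.02 / 7.776e-06 = 31379 d
  layer 2 (karst limestone): t_2 = 3.76 × 0.12 / 7.776e-06 = 58026 d
  layer 3 (fine sand): t_3 = 4.88 × 0.25 / 7.776e-06 = 1.569e+05 d
Total t = Σ t_i = 2.463e+05 days = 674.3 years.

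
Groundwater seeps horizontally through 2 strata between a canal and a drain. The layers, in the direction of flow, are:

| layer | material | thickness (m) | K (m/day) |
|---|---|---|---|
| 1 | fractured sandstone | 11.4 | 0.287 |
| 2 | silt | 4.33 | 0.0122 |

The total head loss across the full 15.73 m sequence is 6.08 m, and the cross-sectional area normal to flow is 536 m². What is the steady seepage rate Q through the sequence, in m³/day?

8.26

Flow is perpendicular to layering, so the layers act in series and the equivalent K is the thickness-weighted harmonic mean.
Total thickness L = 11.4 + 4.33 = 15.73 m.
Σ(b_i/K_i) = 11.4/0.287 + 4.33/0.0122 = 394.6 d.
K_eq = L / Σ(b_i/K_i) = 15.73 / 394.6 = 0.03986 m/day.
Q = K_eq · A · (Δh/L) = 0.03986 × 536 × (6.08/15.73) = 8.258 m³/day.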